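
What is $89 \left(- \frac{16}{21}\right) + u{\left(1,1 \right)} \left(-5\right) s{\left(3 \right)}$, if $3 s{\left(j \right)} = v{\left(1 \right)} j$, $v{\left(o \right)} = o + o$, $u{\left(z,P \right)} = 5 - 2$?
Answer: $- \frac{2054}{21} \approx -97.81$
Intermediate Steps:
$u{\left(z,P \right)} = 3$ ($u{\left(z,P \right)} = 5 - 2 = 3$)
$v{\left(o \right)} = 2 o$
$s{\left(j \right)} = \frac{2 j}{3}$ ($s{\left(j \right)} = \frac{2 \cdot 1 j}{3} = \frac{2 j}{3}$)
$89 \left(- \frac{16}{21}\right) + u{\left(1,1 \right)} \left(-5\right) s{\left(3 \right)} = 89 \left(- \frac{16}{21}\right) + 3 \left(-5\right) \frac{2}{3} \cdot 3 = 89 \left(\left(-16\right) \frac{1}{21}\right) - 30 = 89 \left(- \frac{16}{21}\right) - 30 = - \frac{1424}{21} - 30 = - \frac{2054}{21}$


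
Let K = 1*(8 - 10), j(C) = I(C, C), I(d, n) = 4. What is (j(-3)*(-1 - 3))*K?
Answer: 32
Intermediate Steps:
j(C) = 4
K = -2 (K = 1*(-2) = -2)
(j(-3)*(-1 - 3))*K = (4*(-1 - 3))*(-2) = (4*(-4))*(-2) = -16*(-2) = 32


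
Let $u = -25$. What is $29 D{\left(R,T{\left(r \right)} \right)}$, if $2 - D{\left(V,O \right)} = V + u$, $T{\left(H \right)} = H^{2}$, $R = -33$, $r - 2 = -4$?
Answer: $1740$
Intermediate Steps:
$r = -2$ ($r = 2 - 4 = -2$)
$D{\left(V,O \right)} = 27 - V$ ($D{\left(V,O \right)} = 2 - \left(V - 25\right) = 2 - \left(-25 + V\right) = 27 - V$)
$29 D{\left(R,T{\left(r \right)} \right)} = 29 \left(27 - -33\right) = 29 \left(27 + 33\right) = 29 \cdot 60 = 1740$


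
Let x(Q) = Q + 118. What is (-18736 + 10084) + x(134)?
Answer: -8400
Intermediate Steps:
x(Q) = 118 + Q
(-18736 + 10084) + x(134) = (-18736 + 10084) + (118 + 134) = -8652 + 252 = -8400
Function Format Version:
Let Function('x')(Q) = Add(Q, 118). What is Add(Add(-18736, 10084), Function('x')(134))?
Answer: -8400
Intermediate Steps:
Function('x')(Q) = Add(118, Q)
Add(Add(-18736, 10084), Function('x')(134)) = Add(Add(-18736, 10084), Add(118, 134)) = Add(-8652, 252) = -8400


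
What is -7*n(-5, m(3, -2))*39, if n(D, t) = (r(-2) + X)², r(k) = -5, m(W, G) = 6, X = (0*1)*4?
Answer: -6825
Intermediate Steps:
X = 0 (X = 0*4 = 0)
n(D, t) = 25 (n(D, t) = (-5 + 0)² = (-5)² = 25)
-7*n(-5, m(3, -2))*39 = -7*25*39 = -175*39 = -6825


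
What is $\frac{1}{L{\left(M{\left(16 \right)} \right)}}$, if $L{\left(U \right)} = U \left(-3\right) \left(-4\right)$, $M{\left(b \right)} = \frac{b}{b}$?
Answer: $\frac{1}{12} \approx 0.083333$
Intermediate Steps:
$M{\left(b \right)} = 1$
$L{\left(U \right)} = 12 U$ ($L{\left(U \right)} = - 3 U \left(-4\right) = 12 U$)
$\frac{1}{L{\left(M{\left(16 \right)} \right)}} = \frac{1}{12 \cdot 1} = \frac{1}{12}$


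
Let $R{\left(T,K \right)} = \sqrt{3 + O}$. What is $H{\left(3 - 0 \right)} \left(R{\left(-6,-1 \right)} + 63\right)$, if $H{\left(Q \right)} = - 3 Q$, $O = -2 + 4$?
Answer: $-567 - 9 \sqrt{5} \approx -587.13$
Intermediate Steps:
$O = 2$
$R{\left(T,K \right)} = \sqrt{5}$ ($R{\left(T,K \right)} = \sqrt{3 + 2} = \sqrt{5}$)
$H{\left(3 - 0 \right)} \left(R{\left(-6,-1 \right)} + 63\right) = - 3 \left(3 - 0\right) \left(\sqrt{5} + 63\right) = - 3 \left(3 + 0\right) \left(63 + \sqrt{5}\right) = \left(-3\right) 3 \left(63 + \sqrt{5}\right) = - 9 \left(63 + \sqrt{5}\right) = -567 - 9 \sqrt{5}$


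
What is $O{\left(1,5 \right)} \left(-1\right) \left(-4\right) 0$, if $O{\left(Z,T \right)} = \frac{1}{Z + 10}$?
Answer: $0$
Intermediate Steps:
$O{\left(Z,T \right)} = \frac{1}{10 + Z}$
$O{\left(1,5 \right)} \left(-1\right) \left(-4\right) 0 = \frac{\left(-1\right) \left(-4\right) 0}{10 + 1} = \frac{4 \cdot 0}{11} = \frac{1}{11} \cdot 0 = 0$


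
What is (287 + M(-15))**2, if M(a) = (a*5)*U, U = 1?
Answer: 44944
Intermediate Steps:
M(a) = 5*a (M(a) = (a*5)*1 = (5*a)*1 = 5*a)
(287 + M(-15))**2 = (287 + 5*(-15))**2 = (287 - 75)**2 = 212**2 = 44944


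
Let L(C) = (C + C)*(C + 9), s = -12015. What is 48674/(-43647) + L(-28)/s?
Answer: -210419506/174806235 ≈ -1.2037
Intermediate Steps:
L(C) = 2*C*(9 + C) (L(C) = (2*C)*(9 + C) = 2*C*(9 + C))
48674/(-43647) + L(-28)/s = 48674/(-43647) + (2*(-28)*(9 - 28))/(-12015) = 48674*(-1/43647) + (2*(-28)*(-19))*(-1/12015) = -48674/43647 + 1064*(-1/12015) = -48674/43647 - 1064/12015 = -210419506/174806235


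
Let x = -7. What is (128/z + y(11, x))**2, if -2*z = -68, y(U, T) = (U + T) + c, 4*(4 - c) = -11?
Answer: 974169/4624 ≈ 210.68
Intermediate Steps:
c = 27/4 (c = 4 - 1/4*(-11) = 4 + 11/4 = 27/4 ≈ 6.7500)
y(U, T) = 27/4 + T + U (y(U, T) = (U + T) + 27/4 = (T + U) + 27/4 = 27/4 + T + U)
z = 34 (z = -1/2*(-68) = 34)
(128/z + y(11, x))**2 = (128/34 + (27/4 - 7 + 11))**2 = (128*(1/34) + 43/4)**2 = (64/17 + 43/4)**2 = (987/68)**2 = 974169/4624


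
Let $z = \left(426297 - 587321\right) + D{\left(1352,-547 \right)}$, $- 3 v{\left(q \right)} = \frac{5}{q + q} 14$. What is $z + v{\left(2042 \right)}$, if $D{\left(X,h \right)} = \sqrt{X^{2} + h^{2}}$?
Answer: $- \frac{986433059}{6126} + \sqrt{2127113} \approx -1.5957 \cdot 10^{5}$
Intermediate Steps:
$v{\left(q \right)} = - \frac{35}{3 q}$ ($v{\left(q \right)} = - \frac{\frac{5}{q + q} 14}{3} = - \frac{\frac{5}{2 q} 14}{3} = - \frac{35 \frac{1}{q}}{3} = - \frac{35}{3 q}$)
$z = -161024 + \sqrt{2127113}$ ($z = \left(426297 - 587321\right) + \sqrt{1352^{2} + \left(-547\right)^{2}} = -161024 + \sqrt{1827904 + 299209} = -161024 + \sqrt{2127113} \approx -1.5957 \cdot 10^{5}$)
$z + v{\left(2042 \right)} = \left(-161024 + \sqrt{2127113}\right) - \frac{35}{3 \cdot 2042} = \left(-161024 + \sqrt{2127113}\right) - \frac{35}{6126} = - \frac{986433059}{6126} + \sqrt{2127113}$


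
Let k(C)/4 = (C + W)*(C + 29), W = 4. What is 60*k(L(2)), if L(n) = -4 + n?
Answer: 12960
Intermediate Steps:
k(C) = 4*(4 + C)*(29 + C) (k(C) = 4*((C + 4)*(C + 29)) = 4*((4 + C)*(29 + C)) = 4*(4 + C)*(29 + C))
60*k(L(2)) = 60*(464 + 4*(-4 + 2)**2 + 132*(-4 + 2)) = 60*(464 + 4*(-2)**2 + 132*(-2)) = 60*(464 + 4*4 - 264) = 60*(464 + 16 - 264) = 60*216 = 12960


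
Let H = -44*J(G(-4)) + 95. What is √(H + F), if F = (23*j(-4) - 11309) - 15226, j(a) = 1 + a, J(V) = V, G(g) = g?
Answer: I*√26333 ≈ 162.27*I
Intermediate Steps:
H = 271 (H = -44*(-4) + 95 = 176 + 95 = 271)
F = -26604 (F = (23*(1 - 4) - 11309) - 15226 = (23*(-3) - 11309) - 15226 = (-69 - 11309) - 15226 = -11378 - 15226 = -26604)
√(H + F) = √(271 - 26604) = √(-26333) = I*√26333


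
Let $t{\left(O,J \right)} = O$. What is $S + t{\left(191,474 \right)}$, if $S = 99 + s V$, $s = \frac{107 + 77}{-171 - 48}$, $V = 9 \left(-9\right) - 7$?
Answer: $\frac{79702}{219} \approx 363.94$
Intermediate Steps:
$V = -88$ ($V = -81 - 7 = -88$)
$s = - \frac{184}{219}$ ($s = \frac{184}{-219} = 184 \left(- \frac{1}{219}\right) = - \frac{184}{219} \approx -0.84018$)
$S = \frac{37873}{219}$ ($S = 99 - - \frac{16192}{219} = 99 + \frac{16192}{219} = \frac{37873}{219} \approx 172.94$)
$S + t{\left(191,474 \right)} = \frac{37873}{219} + 191 = \frac{79702}{219}$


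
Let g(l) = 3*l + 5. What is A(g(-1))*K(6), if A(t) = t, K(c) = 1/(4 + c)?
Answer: ⅕ ≈ 0.20000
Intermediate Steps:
g(l) = 5 + 3*l
A(g(-1))*K(6) = (5 + 3*(-1))/(4 + 6) = (5 - 3)/10 = 2*(⅒) = ⅕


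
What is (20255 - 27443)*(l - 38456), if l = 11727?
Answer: 192128052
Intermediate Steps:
(20255 - 27443)*(l - 38456) = (20255 - 27443)*(11727 - 38456) = -7188*(-26729) = 192128052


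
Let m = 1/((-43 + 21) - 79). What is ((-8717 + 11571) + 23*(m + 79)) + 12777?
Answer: 1762225/101 ≈ 17448.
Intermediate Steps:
m = -1/101 (m = 1/(-22 - 79) = 1/(-101) = -1/101 ≈ -0.0099010)
((-8717 + 11571) + 23*(m + 79)) + 12777 = ((-8717 + 11571) + 23*(-1/101 + 79)) + 12777 = (2854 + 23*(7978/101)) + 12777 = (2854 + 183494/101) + 12777 = 471748/101 + 12777 = 1762225/101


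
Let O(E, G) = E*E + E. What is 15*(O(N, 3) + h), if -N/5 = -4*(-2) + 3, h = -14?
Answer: 44340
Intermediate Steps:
N = -55 (N = -5*(-4*(-2) + 3) = -5*(8 + 3) = -5*11 = -55)
O(E, G) = E + E**2 (O(E, G) = E**2 + E = E + E**2)
15*(O(N, 3) + h) = 15*(-55*(1 - 55) - 14) = 15*(-55*(-54) - 14) = 15*(2970 - 14) = 15*2956 = 44340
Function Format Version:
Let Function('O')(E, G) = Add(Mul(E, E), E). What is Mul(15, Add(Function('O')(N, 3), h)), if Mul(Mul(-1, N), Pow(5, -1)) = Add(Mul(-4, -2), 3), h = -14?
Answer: 44340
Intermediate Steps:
N = -55 (N = Mul(-5, Add(Mul(-4, -2), 3)) = Mul(-5, Add(8, 3)) = Mul(-5, 11) = -55)
Function('O')(E, G) = Add(E, Pow(E, 2)) (Function('O')(E, G) = Add(Pow(E, 2), E) = Add(E, Pow(E, 2)))
Mul(15, Add(Function('O')(N, 3), h)) = Mul(15, Add(Mul(-55, Add(1, -55)), -14)) = Mul(15, Add(Mul(-55, -54), -14)) = Mul(15, Add(2970, -14)) = Mul(15, 2956) = 44340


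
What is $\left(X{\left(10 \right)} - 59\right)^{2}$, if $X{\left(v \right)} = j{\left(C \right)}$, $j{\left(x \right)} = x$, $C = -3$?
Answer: $3844$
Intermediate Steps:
$X{\left(v \right)} = -3$
$\left(X{\left(10 \right)} - 59\right)^{2} = \left(-3 - 59\right)^{2} = \left(-62\right)^{2} = 3844$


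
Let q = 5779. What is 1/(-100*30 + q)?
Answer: 1/2779 ≈ 0.00035984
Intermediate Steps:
1/(-100*30 + q) = 1/(-100*30 + 5779) = 1/(-3000 + 5779) = 1/2779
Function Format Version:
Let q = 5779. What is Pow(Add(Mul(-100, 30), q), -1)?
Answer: Rational(1, 2779) ≈ 0.00035984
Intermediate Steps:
Pow(Add(Mul(-100, 30), q), -1) = Pow(Add(Mul(-100, 30), 5779), -1) = Pow(Add(-3000, 5779), -1) = Pow(2779, -1) = Rational(1, 2779)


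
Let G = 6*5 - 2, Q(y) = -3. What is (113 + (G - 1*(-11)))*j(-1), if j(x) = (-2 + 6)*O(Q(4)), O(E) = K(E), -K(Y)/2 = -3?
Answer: 3648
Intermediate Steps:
K(Y) = 6 (K(Y) = -2*(-3) = 6)
G = 28 (G = 30 - 2 = 28)
O(E) = 6
j(x) = 24 (j(x) = (-2 + 6)*6 = 4*6 = 24)
(113 + (G - 1*(-11)))*j(-1) = (113 + (28 - 1*(-11)))*24 = (113 + (28 + 11))*24 = (113 + 39)*24 = 152*24 = 3648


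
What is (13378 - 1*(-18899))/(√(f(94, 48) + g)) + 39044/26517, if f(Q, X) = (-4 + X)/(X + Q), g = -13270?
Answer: 39044/26517 - 32277*I*√16723127/471074 ≈ 1.4724 - 280.2*I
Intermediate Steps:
f(Q, X) = (-4 + X)/(Q + X)
(13378 - 1*(-18899))/(√(f(94, 48) + g)) + 39044/26517 = (13378 - 1*(-18899))/(√((-4 + 48)/(94 + 48) - 13270)) + 39044/26517 = (13378 + 18899)/(√(44/142 - 13270)) + 39044*(1/26517) = 32277/(√((1/142)*44 - 13270)) + 39044/26517 = 32277/(√(22/71 - 13270)) + 39044/26517 = 32277/(√(-942148/71)) + 39044/26517 = 32277/((2*I*√16723127/71)) + 39044/26517 = 32277*(-I*√16723127/471074) + 39044/26517 = -32277*I*√16723127/471074 + 39044/26517 = 39044/26517 - 32277*I*√16723127/471074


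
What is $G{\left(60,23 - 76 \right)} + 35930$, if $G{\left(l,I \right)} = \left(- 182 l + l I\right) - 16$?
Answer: $21814$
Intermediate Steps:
$G{\left(l,I \right)} = -16 - 182 l + I l$ ($G{\left(l,I \right)} = \left(- 182 l + I l\right) - 16 = -16 - 182 l + I l$)
$G{\left(60,23 - 76 \right)} + 35930 = \left(-16 - 10920 + \left(23 - 76\right) 60\right) + 35930 = \left(-16 - 10920 - 3180\right) + 35930 = -14116 + 35930 = 21814$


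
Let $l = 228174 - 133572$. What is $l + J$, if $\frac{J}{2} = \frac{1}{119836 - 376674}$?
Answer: $\frac{12148694237}{128419} \approx 94602.0$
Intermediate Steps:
$l = 94602$ ($l = 228174 - 133572 = 94602$)
$J = - \frac{1}{128419}$ ($J = \frac{2}{119836 - 376674} = \frac{2}{-256838} = 2 \left(- \frac{1}{256838}\right) = - \frac{1}{128419} \approx -7.787 \cdot 10^{-6}$)
$l + J = 94602 - \frac{1}{128419} = \frac{12148694237}{128419}$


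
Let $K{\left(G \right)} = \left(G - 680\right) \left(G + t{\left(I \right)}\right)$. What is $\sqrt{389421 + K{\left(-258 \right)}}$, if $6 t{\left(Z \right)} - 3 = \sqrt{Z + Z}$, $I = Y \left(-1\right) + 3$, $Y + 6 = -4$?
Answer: $\frac{\sqrt{5678604 - 1407 \sqrt{26}}}{3} \approx 793.83$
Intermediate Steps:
$Y = -10$ ($Y = -6 - 4 = -10$)
$I = 13$ ($I = \left(-10\right) \left(-1\right) + 3 = 10 + 3 = 13$)
$t{\left(Z \right)} = \frac{1}{2} + \frac{\sqrt{2} \sqrt{Z}}{6}$ ($t{\left(Z \right)} = \frac{1}{2} + \frac{\sqrt{Z + Z}}{6} = \frac{1}{2} + \frac{\sqrt{2 Z}}{6} = \frac{1}{2} + \frac{\sqrt{2} \sqrt{Z}}{6}$)
$K{\left(G \right)} = \left(-680 + G\right) \left(\frac{1}{2} + G + \frac{\sqrt{26}}{6}\right)$ ($K{\left(G \right)} = \left(G - 680\right) \left(G + \left(\frac{1}{2} + \frac{\sqrt{2} \sqrt{13}}{6}\right)\right) = \left(-680 + G\right) \left(G + \left(\frac{1}{2} + \frac{\sqrt{26}}{6}\right)\right) = \left(-680 + G\right) \left(\frac{1}{2} + G + \frac{\sqrt{26}}{6}\right)$)
$\sqrt{389421 + K{\left(-258 \right)}} = \sqrt{389421 - \left(-174971 - 66564 + \frac{469 \sqrt{26}}{3}\right)} = \sqrt{389421 - \left(-241535 + \frac{469 \sqrt{26}}{3}\right)} = \sqrt{389421 + \left(241535 - \frac{469 \sqrt{26}}{3}\right)} = \sqrt{630956 - \frac{469 \sqrt{26}}{3}}$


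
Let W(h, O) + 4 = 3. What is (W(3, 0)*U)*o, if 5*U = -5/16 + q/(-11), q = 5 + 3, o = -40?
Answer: -183/22 ≈ -8.3182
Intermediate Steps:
W(h, O) = -1 (W(h, O) = -4 + 3 = -1)
q = 8
U = -183/880 (U = (-5/16 + 8/(-11))/5 = (-5*1/16 + 8*(-1/11))/5 = (-5/16 - 8/11)/5 = (⅕)*(-183/176) = -183/880 ≈ -0.20795)
(W(3, 0)*U)*o = -1*(-183/880)*(-40) = (183/880)*(-40) = -183/22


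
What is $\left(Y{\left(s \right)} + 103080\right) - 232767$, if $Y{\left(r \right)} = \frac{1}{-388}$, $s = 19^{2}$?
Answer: $- \frac{50318557}{388} \approx -1.2969 \cdot 10^{5}$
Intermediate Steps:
$s = 361$
$Y{\left(r \right)} = - \frac{1}{388}$
$\left(Y{\left(s \right)} + 103080\right) - 232767 = \left(- \frac{1}{388} + 103080\right) - 232767 = \frac{39995039}{388} - 232767 = - \frac{50318557}{388}$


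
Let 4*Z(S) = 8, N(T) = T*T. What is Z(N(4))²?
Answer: 4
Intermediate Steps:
N(T) = T²
Z(S) = 2 (Z(S) = (¼)*8 = 2)
Z(N(4))² = 2² = 4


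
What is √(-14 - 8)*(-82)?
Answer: -82*I*√22 ≈ -384.61*I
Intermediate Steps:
√(-14 - 8)*(-82) = √(-22)*(-82) = (I*√22)*(-82) = -82*I*√22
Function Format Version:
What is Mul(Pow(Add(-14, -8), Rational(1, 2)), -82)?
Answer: Mul(-82, I, Pow(22, Rational(1, 2))) ≈ Mul(-384.61, I)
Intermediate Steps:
Mul(Pow(Add(-14, -8), Rational(1, 2)), -82) = Mul(Pow(-22, Rational(1, 2)), -82) = Mul(Mul(I, Pow(22, Rational(1, 2))), -82) = Mul(-82, I, Pow(22, Rational(1, 2)))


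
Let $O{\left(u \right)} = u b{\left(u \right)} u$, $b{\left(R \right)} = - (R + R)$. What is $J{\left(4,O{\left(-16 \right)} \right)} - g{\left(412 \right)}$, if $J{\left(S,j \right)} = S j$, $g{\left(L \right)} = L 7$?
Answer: $29884$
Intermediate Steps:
$g{\left(L \right)} = 7 L$
$b{\left(R \right)} = - 2 R$
$O{\left(u \right)} = - 2 u^{3}$ ($O{\left(u \right)} = u \left(- 2 u\right) u = - 2 u^{2} u = - 2 u^{3}$)
$J{\left(4,O{\left(-16 \right)} \right)} - g{\left(412 \right)} = 4 \left(- 2 \left(-16\right)^{3}\right) - 7 \cdot 412 = 4 \left(\left(-2\right) \left(-4096\right)\right) - 2884 = 4 \cdot 8192 - 2884 = 32768 - 2884 = 29884$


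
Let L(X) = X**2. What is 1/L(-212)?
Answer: 1/44944 ≈ 2.2250e-5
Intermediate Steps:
1/L(-212) = 1/((-212)**2) = 1/44944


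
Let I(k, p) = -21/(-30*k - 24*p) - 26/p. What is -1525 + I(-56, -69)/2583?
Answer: -302237318171/198188424 ≈ -1525.0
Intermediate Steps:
I(k, p) = -26/p - 21/(-30*k - 24*p)
-1525 + I(-56, -69)/2583 = -1525 + ((½)*(-260*(-56) - 201*(-69))/(-69*(4*(-69) + 5*(-56))))/2583 = -1525 + ((½)*(-1/69)*(14560 + 13869)/(-276 - 280))*(1/2583) = -1525 + ((½)*(-1/69)*28429/(-556))*(1/2583) = -1525 + ((½)*(-1/69)*(-1/556)*28429)*(1/2583) = -1525 + (28429/76728)*(1/2583) = -1525 + 28429/198188424 = -302237318171/198188424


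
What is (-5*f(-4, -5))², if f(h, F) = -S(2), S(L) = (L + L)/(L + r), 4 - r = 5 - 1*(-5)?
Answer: 25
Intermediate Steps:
r = -6 (r = 4 - (5 - 1*(-5)) = 4 - (5 + 5) = 4 - 1*10 = 4 - 10 = -6)
S(L) = 2*L/(-6 + L) (S(L) = (L + L)/(L - 6) = (2*L)/(-6 + L) = 2*L/(-6 + L))
f(h, F) = 1 (f(h, F) = -2*2/(-6 + 2) = -2*2/(-4) = -2*2*(-1)/4 = -1*(-1) = 1)
(-5*f(-4, -5))² = (-5*1)² = (-5)² = 25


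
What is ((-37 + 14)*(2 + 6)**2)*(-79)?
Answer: 116288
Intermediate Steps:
((-37 + 14)*(2 + 6)**2)*(-79) = -23*8**2*(-79) = -23*64*(-79) = -1472*(-79) = 116288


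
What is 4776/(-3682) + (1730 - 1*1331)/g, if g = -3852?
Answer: -3311045/2363844 ≈ -1.4007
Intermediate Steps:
4776/(-3682) + (1730 - 1*1331)/g = 4776/(-3682) + (1730 - 1*1331)/(-3852) = 4776*(-1/3682) + (1730 - 1331)*(-1/3852) = -2388/1841 + 399*(-1/3852) = -2388/1841 - 133/1284 = -3311045/2363844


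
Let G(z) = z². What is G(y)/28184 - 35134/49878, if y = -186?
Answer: 91920329/175720194 ≈ 0.52311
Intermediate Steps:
G(y)/28184 - 35134/49878 = (-186)²/28184 - 35134/49878 = 34596*(1/28184) - 35134*1/49878 = 8649/7046 - 17567/24939 = 91920329/175720194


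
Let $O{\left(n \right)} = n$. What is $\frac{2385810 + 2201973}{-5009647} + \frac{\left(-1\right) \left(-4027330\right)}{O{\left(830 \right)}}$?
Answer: $\frac{2017169379262}{415800701} \approx 4851.3$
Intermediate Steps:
$\frac{2385810 + 2201973}{-5009647} + \frac{\left(-1\right) \left(-4027330\right)}{O{\left(830 \right)}} = \frac{2385810 + 2201973}{-5009647} + \frac{\left(-1\right) \left(-4027330\right)}{830} = 4587783 \left(- \frac{1}{5009647}\right) + 4027330 \cdot \frac{1}{830} = - \frac{4587783}{5009647} + \frac{402733}{83} = \frac{2017169379262}{415800701}$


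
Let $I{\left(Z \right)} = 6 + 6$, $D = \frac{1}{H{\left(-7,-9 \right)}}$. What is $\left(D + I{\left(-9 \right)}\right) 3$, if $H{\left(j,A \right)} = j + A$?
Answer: $\frac{573}{16} \approx 35.813$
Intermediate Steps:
$H{\left(j,A \right)} = A + j$
$D = - \frac{1}{16}$ ($D = \frac{1}{-9 - 7} = \frac{1}{-16} = - \frac{1}{16} \approx -0.0625$)
$I{\left(Z \right)} = 12$
$\left(D + I{\left(-9 \right)}\right) 3 = \left(- \frac{1}{16} + 12\right) 3 = \frac{191}{16} \cdot 3 = \frac{573}{16}$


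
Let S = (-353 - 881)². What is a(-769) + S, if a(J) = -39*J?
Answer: 1552747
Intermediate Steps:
S = 1522756 (S = (-1234)² = 1522756)
a(-769) + S = -39*(-769) + 1522756 = 29991 + 1522756 = 1552747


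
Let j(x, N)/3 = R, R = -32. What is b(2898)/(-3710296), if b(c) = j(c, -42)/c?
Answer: 2/224009121 ≈ 8.9282e-9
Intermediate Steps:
j(x, N) = -96 (j(x, N) = 3*(-32) = -96)
b(c) = -96/c
b(2898)/(-3710296) = -96/2898/(-3710296) = -96*1/2898*(-1/3710296) = -16/483*(-1/3710296) = 2/224009121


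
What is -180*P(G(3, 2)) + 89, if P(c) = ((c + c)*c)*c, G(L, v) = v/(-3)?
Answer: 587/3 ≈ 195.67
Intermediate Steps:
G(L, v) = -v/3 (G(L, v) = v*(-⅓) = -v/3)
P(c) = 2*c³ (P(c) = ((2*c)*c)*c = (2*c²)*c = 2*c³)
-180*P(G(3, 2)) + 89 = -360*(-⅓*2)³ + 89 = -360*(-⅔)³ + 89 = -360*(-8)/27 + 89 = -180*(-16/27) + 89 = 320/3 + 89 = 587/3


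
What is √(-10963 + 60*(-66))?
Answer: I*√14923 ≈ 122.16*I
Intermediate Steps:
√(-10963 + 60*(-66)) = √(-10963 - 3960) = √(-14923) = I*√14923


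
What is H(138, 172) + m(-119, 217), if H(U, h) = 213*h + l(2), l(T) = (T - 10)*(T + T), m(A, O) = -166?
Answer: 36438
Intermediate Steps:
l(T) = 2*T*(-10 + T) (l(T) = (-10 + T)*(2*T) = 2*T*(-10 + T))
H(U, h) = -32 + 213*h (H(U, h) = 213*h + 2*2*(-10 + 2) = 213*h + 2*2*(-8) = 213*h - 32 = -32 + 213*h)
H(138, 172) + m(-119, 217) = (-32 + 213*172) - 166 = (-32 + 36636) - 166 = 36604 - 166 = 36438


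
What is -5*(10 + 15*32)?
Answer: -2450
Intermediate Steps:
-5*(10 + 15*32) = -5*(10 + 480) = -5*490 = -2450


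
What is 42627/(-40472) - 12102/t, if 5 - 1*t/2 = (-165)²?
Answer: -228852717/275411960 ≈ -0.83095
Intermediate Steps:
t = -54440 (t = 10 - 2*(-165)² = 10 - 2*27225 = 10 - 54450 = -54440)
42627/(-40472) - 12102/t = 42627/(-40472) - 12102/(-54440) = 42627*(-1/40472) - 12102*(-1/54440) = -42627/40472 + 6051/27220 = -228852717/275411960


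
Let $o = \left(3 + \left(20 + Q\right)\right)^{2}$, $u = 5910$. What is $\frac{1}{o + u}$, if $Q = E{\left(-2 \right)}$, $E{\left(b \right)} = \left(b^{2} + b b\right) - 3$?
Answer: $\frac{1}{6694} \approx 0.00014939$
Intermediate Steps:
$E{\left(b \right)} = -3 + 2 b^{2}$ ($E{\left(b \right)} = \left(b^{2} + b^{2}\right) - 3 = 2 b^{2} - 3 = -3 + 2 b^{2}$)
$Q = 5$ ($Q = -3 + 2 \left(-2\right)^{2} = -3 + 2 \cdot 4 = -3 + 8 = 5$)
$o = 784$ ($o = \left(3 + \left(20 + 5\right)\right)^{2} = \left(3 + 25\right)^{2} = 28^{2} = 784$)
$\frac{1}{o + u} = \frac{1}{784 + 5910} = \frac{1}{6694}$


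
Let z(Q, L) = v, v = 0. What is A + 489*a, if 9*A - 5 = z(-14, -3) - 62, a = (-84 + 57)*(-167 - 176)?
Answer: 13585868/3 ≈ 4.5286e+6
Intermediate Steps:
z(Q, L) = 0
a = 9261 (a = -27*(-343) = 9261)
A = -19/3 (A = 5/9 + (0 - 62)/9 = 5/9 + (⅑)*(-62) = 5/9 - 62/9 = -19/3 ≈ -6.3333)
A + 489*a = -19/3 + 489*9261 = -19/3 + 4528629 = 13585868/3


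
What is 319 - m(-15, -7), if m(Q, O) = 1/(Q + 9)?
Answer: 1915/6 ≈ 319.17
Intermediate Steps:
m(Q, O) = 1/(9 + Q)
319 - m(-15, -7) = 319 - 1/(9 - 15) = 319 - 1/(-6) = 319 - 1*(-1/6) = 319 + 1/6 = 1915/6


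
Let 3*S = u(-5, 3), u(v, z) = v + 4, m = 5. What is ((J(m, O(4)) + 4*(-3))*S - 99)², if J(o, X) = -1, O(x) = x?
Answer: 80656/9 ≈ 8961.8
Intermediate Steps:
u(v, z) = 4 + v
S = -⅓ (S = (4 - 5)/3 = (⅓)*(-1) = -⅓ ≈ -0.33333)
((J(m, O(4)) + 4*(-3))*S - 99)² = ((-1 + 4*(-3))*(-⅓) - 99)² = ((-1 - 12)*(-⅓) - 99)² = (-13*(-⅓) - 99)² = (13/3 - 99)² = (-284/3)² = 80656/9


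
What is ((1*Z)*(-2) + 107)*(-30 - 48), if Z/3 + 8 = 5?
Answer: -9750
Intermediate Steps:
Z = -9 (Z = -24 + 3*5 = -24 + 15 = -9)
((1*Z)*(-2) + 107)*(-30 - 48) = ((1*(-9))*(-2) + 107)*(-30 - 48) = (-9*(-2) + 107)*(-78) = (18 + 107)*(-78) = 125*(-78) = -9750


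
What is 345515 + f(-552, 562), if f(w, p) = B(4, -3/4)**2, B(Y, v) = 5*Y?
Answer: 345915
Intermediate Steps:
f(w, p) = 400 (f(w, p) = (5*4)**2 = 20**2 = 400)
345515 + f(-552, 562) = 345515 + 400 = 345915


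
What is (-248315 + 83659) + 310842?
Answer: 146186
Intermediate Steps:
(-248315 + 83659) + 310842 = -164656 + 310842 = 146186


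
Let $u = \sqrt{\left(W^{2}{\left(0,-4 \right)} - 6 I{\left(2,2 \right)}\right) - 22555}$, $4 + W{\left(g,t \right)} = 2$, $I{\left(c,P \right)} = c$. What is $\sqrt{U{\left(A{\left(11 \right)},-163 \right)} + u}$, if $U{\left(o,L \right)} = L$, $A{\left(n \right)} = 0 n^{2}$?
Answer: $\sqrt{-163 + 3 i \sqrt{2507}} \approx 5.4156 + 13.868 i$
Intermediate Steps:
$A{\left(n \right)} = 0$
$W{\left(g,t \right)} = -2$ ($W{\left(g,t \right)} = -4 + 2 = -2$)
$u = 3 i \sqrt{2507}$ ($u = \sqrt{\left(\left(-2\right)^{2} - 12\right) - 22555} = \sqrt{\left(4 - 12\right) - 22555} = \sqrt{-8 - 22555} = \sqrt{-22563} = 3 i \sqrt{2507} \approx 150.21 i$)
$\sqrt{U{\left(A{\left(11 \right)},-163 \right)} + u} = \sqrt{-163 + 3 i \sqrt{2507}}$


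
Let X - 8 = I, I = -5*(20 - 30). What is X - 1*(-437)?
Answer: 495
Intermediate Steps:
I = 50 (I = -5*(-10) = 50)
X = 58 (X = 8 + 50 = 58)
X - 1*(-437) = 58 - 1*(-437) = 58 + 437 = 495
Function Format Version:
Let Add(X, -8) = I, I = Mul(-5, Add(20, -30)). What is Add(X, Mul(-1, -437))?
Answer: 495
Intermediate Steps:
I = 50 (I = Mul(-5, -10) = 50)
X = 58 (X = Add(8, 50) = 58)
Add(X, Mul(-1, -437)) = Add(58, Mul(-1, -437)) = Add(58, 437) = 495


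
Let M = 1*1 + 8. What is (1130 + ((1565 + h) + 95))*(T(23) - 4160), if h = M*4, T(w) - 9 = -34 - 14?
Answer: -11866374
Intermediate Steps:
T(w) = -39 (T(w) = 9 + (-34 - 14) = 9 - 48 = -39)
M = 9 (M = 1 + 8 = 9)
h = 36 (h = 9*4 = 36)
(1130 + ((1565 + h) + 95))*(T(23) - 4160) = (1130 + ((1565 + 36) + 95))*(-39 - 4160) = (1130 + (1601 + 95))*(-4199) = (1130 + 1696)*(-4199) = 2826*(-4199) = -11866374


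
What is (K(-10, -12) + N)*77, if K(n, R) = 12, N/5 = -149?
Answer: -56441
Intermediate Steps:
N = -745 (N = 5*(-149) = -745)
(K(-10, -12) + N)*77 = (12 - 745)*77 = -733*77 = -56441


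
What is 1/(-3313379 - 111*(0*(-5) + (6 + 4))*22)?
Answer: -1/3337799 ≈ -2.9960e-7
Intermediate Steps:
1/(-3313379 - 111*(0*(-5) + (6 + 4))*22) = 1/(-3313379 - 111*(0 + 10)*22) = 1/(-3313379 - 111*10*22) = 1/(-3313379 - 1110*22) = 1/(-3313379 - 24420) = 1/(-3337799) = -1/3337799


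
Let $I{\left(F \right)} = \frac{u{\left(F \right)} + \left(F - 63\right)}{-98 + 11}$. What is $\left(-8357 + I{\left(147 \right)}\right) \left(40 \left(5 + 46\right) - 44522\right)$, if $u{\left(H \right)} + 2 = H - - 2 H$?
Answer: $\frac{30909138524}{87} \approx 3.5528 \cdot 10^{8}$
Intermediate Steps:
$u{\left(H \right)} = -2 + 3 H$ ($u{\left(H \right)} = -2 + \left(H - - 2 H\right) = -2 + \left(H + 2 H\right) = -2 + 3 H$)
$I{\left(F \right)} = \frac{65}{87} - \frac{4 F}{87}$ ($I{\left(F \right)} = \frac{\left(-2 + 3 F\right) + \left(F - 63\right)}{-98 + 11} = \frac{\left(-2 + 3 F\right) + \left(-63 + F\right)}{-87} = \left(-65 + 4 F\right) \left(- \frac{1}{87}\right) = \frac{65}{87} - \frac{4 F}{87}$)
$\left(-8357 + I{\left(147 \right)}\right) \left(40 \left(5 + 46\right) - 44522\right) = \left(-8357 + \left(\frac{65}{87} - \frac{196}{29}\right)\right) \left(40 \left(5 + 46\right) - 44522\right) = \left(-8357 + \left(\frac{65}{87} - \frac{196}{29}\right)\right) \left(40 \cdot 51 - 44522\right) = \left(-8357 - \frac{523}{87}\right) \left(2040 - 44522\right) = \left(- \frac{727582}{87}\right) \left(-42482\right) = \frac{30909138524}{87}$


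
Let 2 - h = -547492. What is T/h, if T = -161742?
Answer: -26957/91249 ≈ -0.29542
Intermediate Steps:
h = 547494 (h = 2 - 1*(-547492) = 2 + 547492 = 547494)
T/h = -161742/547494 = -161742*1/547494 = -26957/91249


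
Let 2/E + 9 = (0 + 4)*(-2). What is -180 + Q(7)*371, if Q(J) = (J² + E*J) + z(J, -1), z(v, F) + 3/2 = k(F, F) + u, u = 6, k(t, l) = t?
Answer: 645727/34 ≈ 18992.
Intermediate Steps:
z(v, F) = 9/2 + F (z(v, F) = -3/2 + (F + 6) = -3/2 + (6 + F) = 9/2 + F)
E = -2/17 (E = 2/(-9 + (0 + 4)*(-2)) = 2/(-9 + 4*(-2)) = 2/(-9 - 8) = 2/(-17) = 2*(-1/17) = -2/17 ≈ -0.11765)
Q(J) = 7/2 + J² - 2*J/17 (Q(J) = (J² - 2*J/17) + (9/2 - 1) = (J² - 2*J/17) + 7/2 = 7/2 + J² - 2*J/17)
-180 + Q(7)*371 = -180 + (7/2 + 7² - 2/17*7)*371 = -180 + (7/2 + 49 - 14/17)*371 = -180 + (1757/34)*371 = -180 + 651847/34 = 645727/34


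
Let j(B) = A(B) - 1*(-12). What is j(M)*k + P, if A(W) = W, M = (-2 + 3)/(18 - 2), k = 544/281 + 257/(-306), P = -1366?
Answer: -1861120345/1375776 ≈ -1352.8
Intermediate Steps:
k = 94247/85986 (k = 544*(1/281) + 257*(-1/306) = 544/281 - 257/306 = 94247/85986 ≈ 1.0961)
M = 1/16 ≈ 0.062500
j(B) = 12 + B (j(B) = B - 1*(-12) = B + 12 = 12 + B)
j(M)*k + P = (12 + 1/16)*(94247/85986) - 1366 = (193/16)*(94247/85986) - 1366 = 18189671/1375776 - 1366 = -1861120345/1375776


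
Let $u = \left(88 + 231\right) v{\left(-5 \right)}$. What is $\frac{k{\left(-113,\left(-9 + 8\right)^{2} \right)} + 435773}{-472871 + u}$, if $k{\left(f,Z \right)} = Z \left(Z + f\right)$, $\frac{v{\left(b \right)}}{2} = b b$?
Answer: $- \frac{435661}{456921} \approx -0.95347$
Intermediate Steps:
$v{\left(b \right)} = 2 b^{2}$ ($v{\left(b \right)} = 2 b b = 2 b^{2}$)
$u = 15950$ ($u = \left(88 + 231\right) 2 \left(-5\right)^{2} = 319 \cdot 2 \cdot 25 = 319 \cdot 50 = 15950$)
$\frac{k{\left(-113,\left(-9 + 8\right)^{2} \right)} + 435773}{-472871 + u} = \frac{\left(-9 + 8\right)^{2} \left(\left(-9 + 8\right)^{2} - 113\right) + 435773}{-472871 + 15950} = \frac{\left(-1\right)^{2} \left(\left(-1\right)^{2} - 113\right) + 435773}{-456921} = \left(1 \left(1 - 113\right) + 435773\right) \left(- \frac{1}{456921}\right) = \left(1 \left(-112\right) + 435773\right) \left(- \frac{1}{456921}\right) = \left(-112 + 435773\right) \left(- \frac{1}{456921}\right) = 435661 \left(- \frac{1}{456921}\right) = - \frac{435661}{456921}$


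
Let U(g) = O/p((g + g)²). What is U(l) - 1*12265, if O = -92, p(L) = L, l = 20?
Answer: -4906023/400 ≈ -12265.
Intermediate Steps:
U(g) = -23/g² (U(g) = -92/(g + g)² = -92*1/(4*g²) = -23/g²)
U(l) - 1*12265 = -23/20² - 1*12265 = -23*1/400 - 12265 = -23/400 - 12265 = -4906023/400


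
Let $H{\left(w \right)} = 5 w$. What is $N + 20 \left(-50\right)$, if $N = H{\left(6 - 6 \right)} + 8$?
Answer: $-992$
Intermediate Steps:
$N = 8$ ($N = 5 \left(6 - 6\right) + 8 = 5 \cdot 0 + 8 = 0 + 8 = 8$)
$N + 20 \left(-50\right) = 8 + 20 \left(-50\right) = 8 - 1000 = -992$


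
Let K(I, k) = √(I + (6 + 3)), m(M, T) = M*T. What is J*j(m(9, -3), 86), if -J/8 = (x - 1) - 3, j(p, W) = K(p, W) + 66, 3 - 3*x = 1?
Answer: 1760 + 80*I*√2 ≈ 1760.0 + 113.14*I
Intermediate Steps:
x = ⅔ (x = 1 - ⅓*1 = 1 - ⅓ = ⅔ ≈ 0.66667)
K(I, k) = √(9 + I) (K(I, k) = √(I + 9) = √(9 + I))
j(p, W) = 66 + √(9 + p) (j(p, W) = √(9 + p) + 66 = 66 + √(9 + p))
J = 80/3 (J = -8*((⅔ - 1) - 3) = -8*(-⅓ - 3) = -8*(-10/3) = 80/3 ≈ 26.667)
J*j(m(9, -3), 86) = 80*(66 + √(9 + 9*(-3)))/3 = 80*(66 + √(9 - 27))/3 = 80*(66 + √(-18))/3 = 80*(66 + 3*I*√2)/3 = 1760 + 80*I*√2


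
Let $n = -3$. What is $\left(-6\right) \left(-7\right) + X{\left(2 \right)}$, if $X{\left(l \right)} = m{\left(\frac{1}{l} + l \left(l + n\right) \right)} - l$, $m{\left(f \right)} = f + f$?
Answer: $37$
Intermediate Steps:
$m{\left(f \right)} = 2 f$
$X{\left(l \right)} = - l + \frac{2}{l} + 2 l \left(-3 + l\right)$ ($X{\left(l \right)} = 2 \left(\frac{1}{l} + l \left(l - 3\right)\right) - l = 2 \left(\frac{1}{l} + l \left(-3 + l\right)\right) - l = \left(\frac{2}{l} + 2 l \left(-3 + l\right)\right) - l = - l + \frac{2}{l} + 2 l \left(-3 + l\right)$)
$\left(-6\right) \left(-7\right) + X{\left(2 \right)} = \left(-6\right) \left(-7\right) + \left(\left(-7\right) 2 + \frac{2}{2} + 2 \cdot 2^{2}\right) = 42 + \left(-14 + 2 \cdot \frac{1}{2} + 2 \cdot 4\right) = 42 + \left(-14 + 1 + 8\right) = 42 - 5 = 37$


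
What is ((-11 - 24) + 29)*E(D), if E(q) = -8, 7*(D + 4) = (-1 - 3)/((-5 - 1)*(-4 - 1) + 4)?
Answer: 48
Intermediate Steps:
D = -478/119 (D = -4 + ((-1 - 3)/((-5 - 1)*(-4 - 1) + 4))/7 = -4 + (-4/(-6*(-5) + 4))/7 = -4 + (-4/(30 + 4))/7 = -4 + (-4/34)/7 = -4 + (-4*1/34)/7 = -4 + (⅐)*(-2/17) = -4 - 2/119 = -478/119 ≈ -4.0168)
((-11 - 24) + 29)*E(D) = ((-11 - 24) + 29)*(-8) = (-35 + 29)*(-8) = -6*(-8) = 48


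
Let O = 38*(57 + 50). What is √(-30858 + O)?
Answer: 2*I*√6698 ≈ 163.68*I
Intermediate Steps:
O = 4066 (O = 38*107 = 4066)
√(-30858 + O) = √(-30858 + 4066) = √(-26792) = 2*I*√6698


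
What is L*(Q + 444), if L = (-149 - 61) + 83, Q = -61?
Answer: -48641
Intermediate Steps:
L = -127 (L = -210 + 83 = -127)
L*(Q + 444) = -127*(-61 + 444) = -127*383 = -48641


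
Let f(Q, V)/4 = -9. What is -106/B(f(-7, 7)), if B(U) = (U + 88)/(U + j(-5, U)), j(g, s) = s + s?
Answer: 2862/13 ≈ 220.15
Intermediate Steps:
f(Q, V) = -36 (f(Q, V) = 4*(-9) = -36)
j(g, s) = 2*s
B(U) = (88 + U)/(3*U) (B(U) = (U + 88)/(U + 2*U) = (88 + U)/((3*U)) = (88 + U)*(1/(3*U)) = (88 + U)/(3*U))
-106/B(f(-7, 7)) = -106*(-108/(88 - 36)) = -106/((1/3)*(-1/36)*52) = -106/(-13/27) = -106*(-27/13) = 2862/13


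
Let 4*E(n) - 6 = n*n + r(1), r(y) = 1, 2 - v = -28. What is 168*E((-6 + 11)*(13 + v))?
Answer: 1941744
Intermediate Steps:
v = 30 (v = 2 - 1*(-28) = 2 + 28 = 30)
E(n) = 7/4 + n²/4 (E(n) = 3/2 + (n*n + 1)/4 = 3/2 + (n² + 1)/4 = 3/2 + (1 + n²)/4 = 3/2 + (¼ + n²/4) = 7/4 + n²/4)
168*E((-6 + 11)*(13 + v)) = 168*(7/4 + ((-6 + 11)*(13 + 30))²/4) = 168*(7/4 + (5*43)²/4) = 168*(7/4 + (¼)*215²) = 168*(7/4 + (¼)*46225) = 168*(7/4 + 46225/4) = 168*11558 = 1941744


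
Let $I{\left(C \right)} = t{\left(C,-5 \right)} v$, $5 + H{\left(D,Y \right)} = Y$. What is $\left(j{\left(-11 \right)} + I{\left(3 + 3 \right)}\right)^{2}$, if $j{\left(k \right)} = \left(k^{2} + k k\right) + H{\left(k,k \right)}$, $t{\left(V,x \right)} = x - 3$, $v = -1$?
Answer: $54756$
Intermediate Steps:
$H{\left(D,Y \right)} = -5 + Y$
$t{\left(V,x \right)} = -3 + x$
$I{\left(C \right)} = 8$ ($I{\left(C \right)} = \left(-3 - 5\right) \left(-1\right) = \left(-8\right) \left(-1\right) = 8$)
$j{\left(k \right)} = -5 + k + 2 k^{2}$ ($j{\left(k \right)} = \left(k^{2} + k k\right) + \left(-5 + k\right) = \left(k^{2} + k^{2}\right) + \left(-5 + k\right) = 2 k^{2} + \left(-5 + k\right) = -5 + k + 2 k^{2}$)
$\left(j{\left(-11 \right)} + I{\left(3 + 3 \right)}\right)^{2} = \left(\left(-5 - 11 + 2 \left(-11\right)^{2}\right) + 8\right)^{2} = \left(\left(-5 - 11 + 2 \cdot 121\right) + 8\right)^{2} = \left(\left(-5 - 11 + 242\right) + 8\right)^{2} = \left(226 + 8\right)^{2} = 234^{2} = 54756$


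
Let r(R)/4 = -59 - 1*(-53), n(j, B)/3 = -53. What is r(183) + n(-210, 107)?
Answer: -183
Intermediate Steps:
n(j, B) = -159 (n(j, B) = 3*(-53) = -159)
r(R) = -24 (r(R) = 4*(-59 - 1*(-53)) = 4*(-59 + 53) = 4*(-6) = -24)
r(183) + n(-210, 107) = -24 - 159 = -183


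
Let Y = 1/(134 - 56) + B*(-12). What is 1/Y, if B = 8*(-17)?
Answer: 78/127297 ≈ 0.00061274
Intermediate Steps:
B = -136
Y = 127297/78 (Y = 1/(134 - 56) - 136*(-12) = 1/78 + 1632 = 127297/78 ≈ 1632.0)
1/Y = 1/(127297/78) = 78/127297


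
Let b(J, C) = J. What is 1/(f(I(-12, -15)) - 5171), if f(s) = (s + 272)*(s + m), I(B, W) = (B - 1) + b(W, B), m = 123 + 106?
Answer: 1/43873 ≈ 2.2793e-5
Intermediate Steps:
m = 229
I(B, W) = -1 + B + W (I(B, W) = (B - 1) + W = (-1 + B) + W = -1 + B + W)
f(s) = (229 + s)*(272 + s) (f(s) = (s + 272)*(s + 229) = (272 + s)*(229 + s) = (229 + s)*(272 + s))
1/(f(I(-12, -15)) - 5171) = 1/((62288 + (-1 - 12 - 15)**2 + 501*(-1 - 12 - 15)) - 5171) = 1/((62288 + (-28)**2 + 501*(-28)) - 5171) = 1/((62288 + 784 - 14028) - 5171) = 1/(49044 - 5171) = 1/43873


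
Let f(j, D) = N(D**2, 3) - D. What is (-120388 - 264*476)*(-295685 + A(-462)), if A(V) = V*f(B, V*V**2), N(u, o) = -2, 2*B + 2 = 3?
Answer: 11209793479728644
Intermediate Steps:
B = 1/2 (B = -1 + (1/2)*3 = -1 + 3/2 = 1/2 ≈ 0.50000)
f(j, D) = -2 - D
A(V) = V*(-2 - V**3) (A(V) = V*(-2 - V*V**2) = V*(-2 - V**3))
(-120388 - 264*476)*(-295685 + A(-462)) = (-120388 - 264*476)*(-295685 - 1*(-462)*(2 + (-462)**3)) = (-120388 - 125664)*(-295685 - 1*(-462)*(2 - 98611128)) = -246052*(-295685 - 1*(-462)*(-98611126)) = -246052*(-295685 - 45558340212) = -246052*(-45558635897) = 11209793479728644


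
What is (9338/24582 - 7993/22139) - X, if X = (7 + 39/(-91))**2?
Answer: -575534583712/13333412001 ≈ -43.165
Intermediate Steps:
X = 2116/49 (X = (7 + 39*(-1/91))**2 = (7 - 3/7)**2 = (46/7)**2 = 2116/49 ≈ 43.184)
(9338/24582 - 7993/22139) - X = (9338/24582 - 7993/22139) - 1*2116/49 = (9338*(1/24582) - 7993*1/22139) - 2116/49 = (4669/12291 - 7993/22139) - 2116/49 = 5125028/272110449 - 2116/49 = -575534583712/13333412001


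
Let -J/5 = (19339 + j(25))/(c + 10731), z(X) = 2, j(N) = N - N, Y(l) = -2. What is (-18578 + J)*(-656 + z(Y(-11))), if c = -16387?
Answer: 34328614671/2828 ≈ 1.2139e+7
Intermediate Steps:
j(N) = 0
J = 96695/5656 (J = -5*(19339 + 0)/(-16387 + 10731) = -96695/(-5656) = -96695*(-1)/5656 = -5*(-19339/5656) = 96695/5656 ≈ 17.096)
(-18578 + J)*(-656 + z(Y(-11))) = (-18578 + 96695/5656)*(-656 + 2) = -104980473/5656*(-654) = 34328614671/2828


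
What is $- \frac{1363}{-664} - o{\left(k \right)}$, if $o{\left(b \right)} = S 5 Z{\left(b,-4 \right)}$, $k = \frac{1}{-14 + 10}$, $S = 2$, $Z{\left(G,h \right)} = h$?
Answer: $\frac{27923}{664} \approx 42.053$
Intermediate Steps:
$k = - \frac{1}{4}$ ($k = \frac{1}{-4} = - \frac{1}{4} \approx -0.25$)
$o{\left(b \right)} = -40$ ($o{\left(b \right)} = 2 \cdot 5 \left(-4\right) = 10 \left(-4\right) = -40$)
$- \frac{1363}{-664} - o{\left(k \right)} = - \frac{1363}{-664} - -40 = \left(-1363\right) \left(- \frac{1}{664}\right) + 40 = \frac{1363}{664} + 40 = \frac{27923}{664}$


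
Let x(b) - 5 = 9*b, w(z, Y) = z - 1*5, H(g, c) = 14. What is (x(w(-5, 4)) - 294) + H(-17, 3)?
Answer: -365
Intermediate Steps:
w(z, Y) = -5 + z (w(z, Y) = z - 5 = -5 + z)
x(b) = 5 + 9*b
(x(w(-5, 4)) - 294) + H(-17, 3) = ((5 + 9*(-5 - 5)) - 294) + 14 = ((5 + 9*(-10)) - 294) + 14 = ((5 - 90) - 294) + 14 = (-85 - 294) + 14 = -379 + 14 = -365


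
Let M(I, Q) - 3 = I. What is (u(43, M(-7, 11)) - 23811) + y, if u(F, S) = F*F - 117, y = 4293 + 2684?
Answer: -15102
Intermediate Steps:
M(I, Q) = 3 + I
y = 6977
u(F, S) = -117 + F² (u(F, S) = F² - 117 = -117 + F²)
(u(43, M(-7, 11)) - 23811) + y = ((-117 + 43²) - 23811) + 6977 = ((-117 + 1849) - 23811) + 6977 = (1732 - 23811) + 6977 = -22079 + 6977 = -15102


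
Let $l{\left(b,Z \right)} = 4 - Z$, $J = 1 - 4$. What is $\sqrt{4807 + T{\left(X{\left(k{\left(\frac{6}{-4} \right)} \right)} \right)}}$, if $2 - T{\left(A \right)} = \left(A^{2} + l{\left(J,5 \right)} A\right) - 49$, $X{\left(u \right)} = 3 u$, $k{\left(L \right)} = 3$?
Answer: $\sqrt{4786} \approx 69.181$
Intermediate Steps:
$J = -3$
$T{\left(A \right)} = 51 + A - A^{2}$ ($T{\left(A \right)} = 2 - \left(\left(A^{2} + \left(4 - 5\right) A\right) - 49\right) = 2 - \left(\left(A^{2} - A\right) - 49\right) = 2 - \left(-49 + A^{2} - A\right) = 2 + \left(49 + A - A^{2}\right) = 51 + A - A^{2}$)
$\sqrt{4807 + T{\left(X{\left(k{\left(\frac{6}{-4} \right)} \right)} \right)}} = \sqrt{4807 + \left(51 + 3 \cdot 3 - \left(3 \cdot 3\right)^{2}\right)} = \sqrt{4807 + \left(51 + 9 - 9^{2}\right)} = \sqrt{4807 + \left(51 + 9 - 81\right)} = \sqrt{4807 - 21} = \sqrt{4786}$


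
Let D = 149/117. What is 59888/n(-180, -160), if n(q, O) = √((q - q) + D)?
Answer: 179664*√1937/149 ≈ 53069.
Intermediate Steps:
D = 149/117 (D = 149*(1/117) = 149/117 ≈ 1.2735)
n(q, O) = √1937/39 (n(q, O) = √((q - q) + 149/117) = √(0 + 149/117) = √(149/117) = √1937/39)
59888/n(-180, -160) = 59888/((√1937/39)) = 59888*(3*√1937/149) = 179664*√1937/149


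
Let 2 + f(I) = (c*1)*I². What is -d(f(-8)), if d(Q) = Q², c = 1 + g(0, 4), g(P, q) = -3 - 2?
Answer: -66564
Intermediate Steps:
g(P, q) = -5
c = -4 (c = 1 - 5 = -4)
f(I) = -2 - 4*I² (f(I) = -2 + (-4*1)*I² = -2 - 4*I²)
-d(f(-8)) = -(-2 - 4*(-8)²)² = -(-2 - 4*64)² = -(-2 - 256)² = -1*(-258)² = -1*66564 = -66564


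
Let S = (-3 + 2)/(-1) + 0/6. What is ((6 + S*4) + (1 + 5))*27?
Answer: 432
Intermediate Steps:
S = 1 (S = -1*(-1) + 0*(⅙) = 1 + 0 = 1)
((6 + S*4) + (1 + 5))*27 = ((6 + 1*4) + (1 + 5))*27 = ((6 + 4) + 6)*27 = (10 + 6)*27 = 16*27 = 432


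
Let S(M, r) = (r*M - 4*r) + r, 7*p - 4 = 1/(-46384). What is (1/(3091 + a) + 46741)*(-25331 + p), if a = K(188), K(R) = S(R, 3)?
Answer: -200228273396356513/169116064 ≈ -1.1840e+9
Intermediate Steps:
p = 26505/46384 (p = 4/7 + (⅐)/(-46384) = 4/7 + (⅐)*(-1/46384) = 4/7 - 1/324688 = 26505/46384 ≈ 0.57143)
S(M, r) = -3*r + M*r (S(M, r) = (M*r - 4*r) + r = (-4*r + M*r) + r = -3*r + M*r)
K(R) = -9 + 3*R (K(R) = 3*(-3 + R) = -9 + 3*R)
a = 555 (a = -9 + 3*188 = -9 + 564 = 555)
(1/(3091 + a) + 46741)*(-25331 + p) = (1/(3091 + 555) + 46741)*(-25331 + 26505/46384) = (1/3646 + 46741)*(-1174926599/46384) = (170417687/3646)*(-1174926599/46384) = -200228273396356513/169116064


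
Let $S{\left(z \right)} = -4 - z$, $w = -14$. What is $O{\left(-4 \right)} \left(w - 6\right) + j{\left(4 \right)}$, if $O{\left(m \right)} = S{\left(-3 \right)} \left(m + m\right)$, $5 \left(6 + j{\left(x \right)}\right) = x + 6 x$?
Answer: $- \frac{802}{5} \approx -160.4$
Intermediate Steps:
$j{\left(x \right)} = -6 + \frac{7 x}{5}$ ($j{\left(x \right)} = -6 + \frac{x + 6 x}{5} = -6 + \frac{7 x}{5}$)
$O{\left(m \right)} = - 2 m$ ($O{\left(m \right)} = \left(-4 - -3\right) \left(m + m\right) = \left(-4 + 3\right) 2 m = - 2 m$)
$O{\left(-4 \right)} \left(w - 6\right) + j{\left(4 \right)} = \left(-2\right) \left(-4\right) \left(-14 - 6\right) + \left(-6 + \frac{7}{5} \cdot 4\right) = 8 \left(-20\right) + \left(-6 + \frac{28}{5}\right) = -160 - \frac{2}{5} = - \frac{802}{5}$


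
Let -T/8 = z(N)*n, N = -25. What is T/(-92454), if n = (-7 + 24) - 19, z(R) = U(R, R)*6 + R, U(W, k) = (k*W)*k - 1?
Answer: 750248/46227 ≈ 16.230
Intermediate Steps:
U(W, k) = -1 + W*k² (U(W, k) = (W*k)*k - 1 = W*k² - 1 = -1 + W*k²)
z(R) = -6 + R + 6*R³ (z(R) = (-1 + R*R²)*6 + R = (-1 + R³)*6 + R = (-6 + 6*R³) + R = -6 + R + 6*R³)
n = -2 (n = 17 - 19 = -2)
T = -1500496 (T = -8*(-6 - 25 + 6*(-25)³)*(-2) = -8*(-6 - 25 + 6*(-15625))*(-2) = -8*(-6 - 25 - 93750)*(-2) = -(-750248)*(-2) = -8*187562 = -1500496)
T/(-92454) = -1500496/(-92454) = -1500496*(-1/92454) = 750248/46227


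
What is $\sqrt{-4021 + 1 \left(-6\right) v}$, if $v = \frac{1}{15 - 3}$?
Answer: $\frac{i \sqrt{16086}}{2} \approx 63.415 i$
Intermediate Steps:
$v = \frac{1}{12} \approx 0.083333$
$\sqrt{-4021 + 1 \left(-6\right) v} = \sqrt{-4021 + 1 \left(-6\right) \frac{1}{12}} = \sqrt{-4021 - \frac{1}{2}} = \sqrt{- \frac{8043}{2}} = \frac{i \sqrt{16086}}{2}$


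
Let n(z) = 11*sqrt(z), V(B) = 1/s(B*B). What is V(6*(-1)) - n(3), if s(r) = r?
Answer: 1/36 - 11*sqrt(3) ≈ -19.025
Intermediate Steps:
V(B) = B**(-2) (V(B) = 1/(B*B) = 1/(B**2) = B**(-2))
V(6*(-1)) - n(3) = (6*(-1))**(-2) - 11*sqrt(3) = (-6)**(-2) - 11*sqrt(3) = 1/36 - 11*sqrt(3)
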